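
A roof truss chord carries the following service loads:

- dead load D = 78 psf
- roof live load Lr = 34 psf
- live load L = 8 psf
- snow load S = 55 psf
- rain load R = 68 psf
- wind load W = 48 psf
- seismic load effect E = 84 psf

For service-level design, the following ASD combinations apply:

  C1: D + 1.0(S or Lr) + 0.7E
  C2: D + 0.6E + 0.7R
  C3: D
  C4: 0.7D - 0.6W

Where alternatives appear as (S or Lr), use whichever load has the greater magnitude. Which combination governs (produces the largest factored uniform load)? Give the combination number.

Combination 1

(S or Lr) → S = 55 psf.
C1: 1.0(78) + 1.0(55) + 0.7(84) = 191.80
C2: 1.0(78) + 0.6(84) + 0.7(68) = 176.00
C3: 1.0(78) = 78.00
C4: 0.7(78) - 0.6(48) = 25.80
The largest value is 191.80 psf from combination 1.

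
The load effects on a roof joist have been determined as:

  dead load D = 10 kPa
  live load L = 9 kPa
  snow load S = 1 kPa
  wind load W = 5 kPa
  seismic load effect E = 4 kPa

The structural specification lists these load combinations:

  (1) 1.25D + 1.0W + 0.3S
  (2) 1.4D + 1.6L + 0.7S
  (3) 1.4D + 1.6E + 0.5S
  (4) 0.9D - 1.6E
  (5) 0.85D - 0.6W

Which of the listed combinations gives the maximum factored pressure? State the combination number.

(1) 1.25(10) + 1.0(5) + 0.3(1) = 12.5 + 5.0 + 0.3 = 17.8
(2) 1.4(10) + 1.6(9) + 0.7(1) = 14.0 + 14.4 + 0.7 = 29.1
(3) 1.4(10) + 1.6(4) + 0.5(1) = 14.0 + 6.4 + 0.5 = 20.9
(4) 0.9(10) - 1.6(4) = 9.0 - 6.4 = 2.6
(5) 0.85(10) - 0.6(5) = 8.5 - 3.0 = 5.5
The largest value is 29.1 kPa from combination 2.

Combination 2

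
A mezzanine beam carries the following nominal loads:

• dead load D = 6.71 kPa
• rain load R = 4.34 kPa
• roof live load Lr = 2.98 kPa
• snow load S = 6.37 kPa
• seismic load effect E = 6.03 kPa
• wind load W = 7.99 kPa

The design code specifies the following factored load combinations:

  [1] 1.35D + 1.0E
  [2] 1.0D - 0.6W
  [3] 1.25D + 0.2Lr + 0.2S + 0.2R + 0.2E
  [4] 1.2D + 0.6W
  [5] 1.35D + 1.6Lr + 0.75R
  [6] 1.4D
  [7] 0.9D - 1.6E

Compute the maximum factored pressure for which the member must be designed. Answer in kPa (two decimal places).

[1] 1.35(6.71) + 1.0(6.03) = 9.06 + 6.03 = 15.09
[2] 1.0(6.71) - 0.6(7.99) = 6.71 - 4.79 = 1.92
[3] 1.25(6.71) + 0.2(2.98) + 0.2(6.37) + 0.2(4.34) + 0.2(6.03) = 12.33
[4] 1.2(6.71) + 0.6(7.99) = 12.85
[5] 1.35(6.71) + 1.6(2.98) + 0.75(4.34) = 17.08
[6] 1.4(6.71) = 9.39
[7] 0.9(6.71) - 1.6(6.03) = 6.04 - 9.65 = -3.61
The controlling combination is 5, giving 17.08 kPa.

17.08 kPa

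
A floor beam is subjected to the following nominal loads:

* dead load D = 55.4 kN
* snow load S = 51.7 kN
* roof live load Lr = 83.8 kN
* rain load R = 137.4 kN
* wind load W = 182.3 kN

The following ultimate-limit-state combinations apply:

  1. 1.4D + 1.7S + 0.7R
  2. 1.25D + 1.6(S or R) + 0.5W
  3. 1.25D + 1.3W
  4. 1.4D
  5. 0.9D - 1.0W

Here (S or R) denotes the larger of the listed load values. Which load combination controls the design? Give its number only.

Combination 2

(S or R) → R = 137.4 kN.
1. 1.4(55.4) + 1.7(51.7) + 0.7(137.4) = 261.6
2. 1.25(55.4) + 1.6(137.4) + 0.5(182.3) = 380.2
3. 1.25(55.4) + 1.3(182.3) = 306.2
4. 1.4(55.4) = 77.6
5. 0.9(55.4) - 1.0(182.3) = 49.9 - 182.3 = -132.4
The largest value is 380.2 kN from combination 2.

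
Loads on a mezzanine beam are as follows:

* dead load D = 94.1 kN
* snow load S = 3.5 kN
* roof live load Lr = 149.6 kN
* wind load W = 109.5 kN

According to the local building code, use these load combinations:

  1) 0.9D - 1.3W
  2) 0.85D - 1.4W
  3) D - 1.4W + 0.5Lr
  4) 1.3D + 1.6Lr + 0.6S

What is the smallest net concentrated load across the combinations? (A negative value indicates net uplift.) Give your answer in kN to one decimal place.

-73.3 kN

1) 0.9(94.1) - 1.3(109.5) = 84.7 - 142.4 = -57.7
2) 0.85(94.1) - 1.4(109.5) = 80.0 - 153.3 = -73.3
3) 1.0(94.1) - 1.4(109.5) + 0.5(149.6) = 94.1 - 153.3 + 74.8 = 15.6
4) 1.3(94.1) + 1.6(149.6) + 0.6(3.5) = 122.3 + 239.4 + 2.1 = 363.8
Combination 2 gives the minimum: -73.3 kN.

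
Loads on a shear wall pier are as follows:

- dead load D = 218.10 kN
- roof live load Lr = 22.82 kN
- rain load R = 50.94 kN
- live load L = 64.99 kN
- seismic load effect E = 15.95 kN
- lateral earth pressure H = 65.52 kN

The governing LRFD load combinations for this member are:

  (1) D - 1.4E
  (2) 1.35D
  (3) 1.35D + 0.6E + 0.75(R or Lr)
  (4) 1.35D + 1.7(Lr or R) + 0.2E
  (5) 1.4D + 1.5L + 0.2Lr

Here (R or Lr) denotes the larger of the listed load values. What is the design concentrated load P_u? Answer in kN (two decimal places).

407.39 kN

(R or Lr) → R = 50.94 kN; (Lr or R) → R = 50.94 kN.
(1) 1.0(218.10) - 1.4(15.95) = 195.77
(2) 1.35(218.10) = 294.44
(3) 1.35(218.10) + 0.6(15.95) + 0.75(50.94) = 342.21
(4) 1.35(218.10) + 1.7(50.94) + 0.2(15.95) = 384.22
(5) 1.4(218.10) + 1.5(64.99) + 0.2(22.82) = 407.39
Combination 5 governs: P_u = 407.39 kN.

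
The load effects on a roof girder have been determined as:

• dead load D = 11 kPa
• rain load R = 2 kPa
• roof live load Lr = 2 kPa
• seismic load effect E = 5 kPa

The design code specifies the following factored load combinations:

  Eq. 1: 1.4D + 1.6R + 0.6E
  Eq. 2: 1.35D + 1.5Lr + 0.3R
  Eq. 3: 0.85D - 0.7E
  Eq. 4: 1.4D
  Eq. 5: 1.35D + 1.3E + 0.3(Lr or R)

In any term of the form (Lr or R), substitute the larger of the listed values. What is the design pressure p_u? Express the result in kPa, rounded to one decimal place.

(Lr or R) → Lr = 2 kPa.
Eq. 1: 1.4(11) + 1.6(2) + 0.6(5) = 15.4 + 3.2 + 3.0 = 21.6
Eq. 2: 1.35(11) + 1.5(2) + 0.3(2) = 14.9 + 3.0 + 0.6 = 18.5
Eq. 3: 0.85(11) - 0.7(5) = 9.4 - 3.5 = 5.9
Eq. 4: 1.4(11) = 15.4
Eq. 5: 1.35(11) + 1.3(5) + 0.3(2) = 14.9 + 6.5 + 0.6 = 22.0
Maximum is from combination 5.

22.0 kPa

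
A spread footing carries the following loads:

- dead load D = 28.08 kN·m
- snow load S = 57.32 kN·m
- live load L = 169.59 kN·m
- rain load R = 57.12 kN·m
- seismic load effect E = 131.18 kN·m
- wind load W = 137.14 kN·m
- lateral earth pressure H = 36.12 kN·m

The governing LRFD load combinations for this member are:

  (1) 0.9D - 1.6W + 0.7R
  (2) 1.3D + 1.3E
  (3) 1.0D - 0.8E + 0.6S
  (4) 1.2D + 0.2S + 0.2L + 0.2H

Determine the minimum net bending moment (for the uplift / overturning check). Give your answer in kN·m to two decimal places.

(1) 0.9(28.08) - 1.6(137.14) + 0.7(57.12) = 25.27 - 219.42 + 39.98 = -154.17
(2) 1.3(28.08) + 1.3(131.18) = 207.04
(3) 1.0(28.08) - 0.8(131.18) + 0.6(57.32) = 28.08 - 104.94 + 34.39 = -42.47
(4) 1.2(28.08) + 0.2(57.32) + 0.2(169.59) + 0.2(36.12) = 33.70 + 11.46 + 33.92 + 7.22 = 86.30
Combination 1 gives the minimum: -154.17 kN·m.

-154.17 kN·m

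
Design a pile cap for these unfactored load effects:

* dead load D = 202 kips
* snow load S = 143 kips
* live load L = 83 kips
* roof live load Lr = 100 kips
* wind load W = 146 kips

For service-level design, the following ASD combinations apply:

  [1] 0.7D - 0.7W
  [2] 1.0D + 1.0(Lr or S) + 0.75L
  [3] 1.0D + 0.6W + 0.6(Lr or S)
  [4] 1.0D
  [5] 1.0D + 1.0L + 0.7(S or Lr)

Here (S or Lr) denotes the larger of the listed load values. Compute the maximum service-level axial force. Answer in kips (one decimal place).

(Lr or S) → S = 143 kips; (S or Lr) → S = 143 kips.
[1] 0.7(202) - 0.7(146) = 141.4 - 102.2 = 39.2
[2] 1.0(202) + 1.0(143) + 0.75(83) = 202.0 + 143.0 + 62.3 = 407.3
[3] 1.0(202) + 0.6(146) + 0.6(143) = 202.0 + 87.6 + 85.8 = 375.4
[4] 1.0(202) = 202.0
[5] 1.0(202) + 1.0(83) + 0.7(143) = 202.0 + 83.0 + 100.1 = 385.1
The controlling combination is 2, giving 407.3 kips.

407.3 kips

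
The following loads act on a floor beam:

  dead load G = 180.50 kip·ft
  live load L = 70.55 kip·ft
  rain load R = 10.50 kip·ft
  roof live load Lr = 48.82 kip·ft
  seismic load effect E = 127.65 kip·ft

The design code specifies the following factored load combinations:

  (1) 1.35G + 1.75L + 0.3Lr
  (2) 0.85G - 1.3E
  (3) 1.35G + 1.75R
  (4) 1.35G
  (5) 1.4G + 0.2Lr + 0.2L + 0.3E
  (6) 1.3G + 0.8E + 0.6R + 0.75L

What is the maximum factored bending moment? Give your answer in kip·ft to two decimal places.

395.98 kip·ft

(1) 1.35(180.50) + 1.75(70.55) + 0.3(48.82) = 381.78
(2) 0.85(180.50) - 1.3(127.65) = 153.43 - 165.95 = -12.52
(3) 1.35(180.50) + 1.75(10.50) = 262.05
(4) 1.35(180.50) = 243.68
(5) 1.4(180.50) + 0.2(48.82) + 0.2(70.55) + 0.3(127.65) = 252.70 + 9.76 + 14.11 + 38.30 = 314.87
(6) 1.3(180.50) + 0.8(127.65) + 0.6(10.50) + 0.75(70.55) = 234.65 + 102.12 + 6.30 + 52.91 = 395.98
Combination 6 governs: M_u = 395.98 kip·ft.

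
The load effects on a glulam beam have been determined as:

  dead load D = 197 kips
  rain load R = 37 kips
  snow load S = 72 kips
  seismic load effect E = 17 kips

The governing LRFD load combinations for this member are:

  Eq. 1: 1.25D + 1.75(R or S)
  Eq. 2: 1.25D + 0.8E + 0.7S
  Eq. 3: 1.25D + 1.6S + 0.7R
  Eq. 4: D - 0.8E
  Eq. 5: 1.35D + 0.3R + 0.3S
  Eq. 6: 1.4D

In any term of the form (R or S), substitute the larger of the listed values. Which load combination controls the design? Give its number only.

(R or S) → S = 72 kips.
Eq. 1: 1.25(197) + 1.75(72) = 246.25 + 126.00 = 372.25
Eq. 2: 1.25(197) + 0.8(17) + 0.7(72) = 246.25 + 13.60 + 50.40 = 310.25
Eq. 3: 1.25(197) + 1.6(72) + 0.7(37) = 246.25 + 115.20 + 25.90 = 387.35
Eq. 4: 1.0(197) - 0.8(17) = 197.00 - 13.60 = 183.40
Eq. 5: 1.35(197) + 0.3(37) + 0.3(72) = 265.95 + 11.10 + 21.60 = 298.65
Eq. 6: 1.4(197) = 275.80
The largest value is 387.35 kips from combination 3.

Combination 3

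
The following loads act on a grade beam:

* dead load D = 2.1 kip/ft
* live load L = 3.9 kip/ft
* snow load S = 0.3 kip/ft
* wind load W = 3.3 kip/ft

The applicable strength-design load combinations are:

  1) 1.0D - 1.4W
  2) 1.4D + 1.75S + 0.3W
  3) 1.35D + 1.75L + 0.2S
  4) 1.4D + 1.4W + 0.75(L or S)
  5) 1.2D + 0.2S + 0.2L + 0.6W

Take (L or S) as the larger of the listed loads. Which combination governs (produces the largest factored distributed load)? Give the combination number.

Combination 4

(L or S) → L = 3.9 kip/ft.
1) 1.0(2.1) - 1.4(3.3) = 2.10 - 4.62 = -2.52
2) 1.4(2.1) + 1.75(0.3) + 0.3(3.3) = 2.94 + 0.53 + 0.99 = 4.46
3) 1.35(2.1) + 1.75(3.9) + 0.2(0.3) = 9.72
4) 1.4(2.1) + 1.4(3.3) + 0.75(3.9) = 2.94 + 4.62 + 2.93 = 10.49
5) 1.2(2.1) + 0.2(0.3) + 0.2(3.9) + 0.6(3.3) = 2.52 + 0.06 + 0.78 + 1.98 = 5.34
The largest value is 10.49 kip/ft from combination 4.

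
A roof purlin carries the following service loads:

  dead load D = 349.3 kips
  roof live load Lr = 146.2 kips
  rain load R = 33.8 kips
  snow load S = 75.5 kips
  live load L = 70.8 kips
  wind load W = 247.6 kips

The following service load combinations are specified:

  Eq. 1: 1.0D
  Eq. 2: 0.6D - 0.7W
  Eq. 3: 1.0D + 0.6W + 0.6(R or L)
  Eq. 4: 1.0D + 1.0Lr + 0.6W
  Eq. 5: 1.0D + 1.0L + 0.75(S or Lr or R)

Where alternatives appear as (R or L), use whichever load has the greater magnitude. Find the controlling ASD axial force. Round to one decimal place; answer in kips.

644.1 kips

(R or L) → L = 70.8 kips; (S or Lr or R) → Lr = 146.2 kips.
Eq. 1: 1.0(349.3) = 349.3
Eq. 2: 0.6(349.3) - 0.7(247.6) = 36.3
Eq. 3: 1.0(349.3) + 0.6(247.6) + 0.6(70.8) = 540.3
Eq. 4: 1.0(349.3) + 1.0(146.2) + 0.6(247.6) = 644.1
Eq. 5: 1.0(349.3) + 1.0(70.8) + 0.75(146.2) = 529.8
Combination 4 governs: P = 644.1 kips.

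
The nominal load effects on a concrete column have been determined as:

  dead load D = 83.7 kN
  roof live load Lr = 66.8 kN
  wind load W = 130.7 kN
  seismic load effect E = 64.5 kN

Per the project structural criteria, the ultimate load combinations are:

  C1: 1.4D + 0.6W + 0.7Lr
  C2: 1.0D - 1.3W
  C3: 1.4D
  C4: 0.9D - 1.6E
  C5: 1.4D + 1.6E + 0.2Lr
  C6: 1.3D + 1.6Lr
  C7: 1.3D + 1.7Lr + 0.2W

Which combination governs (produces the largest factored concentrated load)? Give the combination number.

C1: 1.4(83.7) + 0.6(130.7) + 0.7(66.8) = 117.18 + 78.42 + 46.76 = 242.36
C2: 1.0(83.7) - 1.3(130.7) = 83.70 - 169.91 = -86.21
C3: 1.4(83.7) = 117.18
C4: 0.9(83.7) - 1.6(64.5) = 75.33 - 103.20 = -27.87
C5: 1.4(83.7) + 1.6(64.5) + 0.2(66.8) = 117.18 + 103.20 + 13.36 = 233.74
C6: 1.3(83.7) + 1.6(66.8) = 108.81 + 106.88 = 215.69
C7: 1.3(83.7) + 1.7(66.8) + 0.2(130.7) = 108.81 + 113.56 + 26.14 = 248.51
The largest value is 248.51 kN from combination 7.

Combination 7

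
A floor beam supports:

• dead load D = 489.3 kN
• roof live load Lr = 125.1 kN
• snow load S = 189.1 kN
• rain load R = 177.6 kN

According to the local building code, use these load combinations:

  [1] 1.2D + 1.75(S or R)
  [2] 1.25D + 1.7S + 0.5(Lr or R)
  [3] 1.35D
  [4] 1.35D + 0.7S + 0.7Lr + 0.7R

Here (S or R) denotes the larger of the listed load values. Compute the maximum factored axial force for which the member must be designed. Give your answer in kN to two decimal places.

1021.90 kN

(S or R) → S = 189.1 kN; (Lr or R) → R = 177.6 kN.
[1] 1.2(489.3) + 1.75(189.1) = 918.09
[2] 1.25(489.3) + 1.7(189.1) + 0.5(177.6) = 1021.90
[3] 1.35(489.3) = 660.56
[4] 1.35(489.3) + 0.7(189.1) + 0.7(125.1) + 0.7(177.6) = 1004.82
Combination 2 governs: N_u = 1021.90 kN.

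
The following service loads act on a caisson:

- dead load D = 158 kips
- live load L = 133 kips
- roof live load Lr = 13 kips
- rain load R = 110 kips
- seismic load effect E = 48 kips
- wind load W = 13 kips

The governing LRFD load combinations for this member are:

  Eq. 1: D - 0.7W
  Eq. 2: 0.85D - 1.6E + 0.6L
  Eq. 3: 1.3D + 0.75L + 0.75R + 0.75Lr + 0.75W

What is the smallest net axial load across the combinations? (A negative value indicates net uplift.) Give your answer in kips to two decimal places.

137.30 kips

Eq. 1: 1.0(158) - 0.7(13) = 158.00 - 9.10 = 148.90
Eq. 2: 0.85(158) - 1.6(48) + 0.6(133) = 134.30 - 76.80 + 79.80 = 137.30
Eq. 3: 1.3(158) + 0.75(133) + 0.75(110) + 0.75(13) + 0.75(13) = 205.40 + 99.75 + 82.50 + 9.75 + 9.75 = 407.15
Combination 2 gives the minimum: 137.30 kips.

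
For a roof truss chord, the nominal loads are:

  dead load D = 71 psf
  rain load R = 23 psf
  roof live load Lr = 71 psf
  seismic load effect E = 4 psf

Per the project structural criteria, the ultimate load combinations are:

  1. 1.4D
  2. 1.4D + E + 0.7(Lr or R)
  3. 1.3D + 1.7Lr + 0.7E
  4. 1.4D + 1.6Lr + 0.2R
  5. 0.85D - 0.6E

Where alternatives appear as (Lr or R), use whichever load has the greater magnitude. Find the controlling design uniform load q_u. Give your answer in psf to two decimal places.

(Lr or R) → Lr = 71 psf.
1. 1.4(71) = 99.40
2. 1.4(71) + 1.0(4) + 0.7(71) = 153.10
3. 1.3(71) + 1.7(71) + 0.7(4) = 215.80
4. 1.4(71) + 1.6(71) + 0.2(23) = 217.60
5. 0.85(71) - 0.6(4) = 57.95
The controlling combination is 4, giving 217.60 psf.

217.60 psf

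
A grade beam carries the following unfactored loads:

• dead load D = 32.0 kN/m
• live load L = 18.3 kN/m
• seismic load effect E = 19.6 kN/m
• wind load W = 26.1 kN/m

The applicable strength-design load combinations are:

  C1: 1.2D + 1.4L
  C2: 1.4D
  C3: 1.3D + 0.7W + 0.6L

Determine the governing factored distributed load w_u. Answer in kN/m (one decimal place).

70.9 kN/m

C1: 1.2(32.0) + 1.4(18.3) = 38.4 + 25.6 = 64.0
C2: 1.4(32.0) = 44.8
C3: 1.3(32.0) + 0.7(26.1) + 0.6(18.3) = 41.6 + 18.3 + 11.0 = 70.9
Combination 3 governs: w_u = 70.9 kN/m.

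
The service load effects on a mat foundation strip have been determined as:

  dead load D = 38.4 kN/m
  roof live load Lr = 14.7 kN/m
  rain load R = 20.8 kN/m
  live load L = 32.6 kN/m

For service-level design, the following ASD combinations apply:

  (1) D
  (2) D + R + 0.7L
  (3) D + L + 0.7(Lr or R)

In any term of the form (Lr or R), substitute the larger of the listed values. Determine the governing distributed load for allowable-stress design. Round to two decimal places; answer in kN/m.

85.56 kN/m

(Lr or R) → R = 20.8 kN/m.
(1) 1.0(38.4) = 38.40
(2) 1.0(38.4) + 1.0(20.8) + 0.7(32.6) = 38.40 + 20.80 + 22.82 = 82.02
(3) 1.0(38.4) + 1.0(32.6) + 0.7(20.8) = 38.40 + 32.60 + 14.56 = 85.56
Combination 3 governs: w = 85.56 kN/m.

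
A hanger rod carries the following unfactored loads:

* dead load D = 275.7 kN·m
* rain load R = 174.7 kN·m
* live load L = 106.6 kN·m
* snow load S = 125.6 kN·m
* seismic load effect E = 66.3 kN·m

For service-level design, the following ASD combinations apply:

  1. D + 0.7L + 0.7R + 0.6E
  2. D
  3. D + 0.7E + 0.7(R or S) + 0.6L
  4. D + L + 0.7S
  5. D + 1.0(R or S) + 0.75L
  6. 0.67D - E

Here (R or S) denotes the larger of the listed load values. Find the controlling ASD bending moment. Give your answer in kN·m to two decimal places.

(R or S) → R = 174.7 kN·m.
1. 1.0(275.7) + 0.7(106.6) + 0.7(174.7) + 0.6(66.3) = 275.70 + 74.62 + 122.29 + 39.78 = 512.39
2. 1.0(275.7) = 275.70
3. 1.0(275.7) + 0.7(66.3) + 0.7(174.7) + 0.6(106.6) = 275.70 + 46.41 + 122.29 + 63.96 = 508.36
4. 1.0(275.7) + 1.0(106.6) + 0.7(125.6) = 275.70 + 106.60 + 87.92 = 470.22
5. 1.0(275.7) + 1.0(174.7) + 0.75(106.6) = 275.70 + 174.70 + 79.95 = 530.35
6. 0.67(275.7) - 1.0(66.3) = 184.72 - 66.30 = 118.42
Combination 5 governs: M = 530.35 kN·m.

530.35 kN·m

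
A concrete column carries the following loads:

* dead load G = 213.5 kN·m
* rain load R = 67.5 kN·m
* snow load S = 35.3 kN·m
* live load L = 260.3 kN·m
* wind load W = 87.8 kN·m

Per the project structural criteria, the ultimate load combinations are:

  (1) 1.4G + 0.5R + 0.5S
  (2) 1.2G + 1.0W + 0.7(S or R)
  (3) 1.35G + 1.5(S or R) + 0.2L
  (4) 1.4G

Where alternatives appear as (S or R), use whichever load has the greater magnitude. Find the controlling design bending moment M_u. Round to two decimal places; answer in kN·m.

(S or R) → R = 67.5 kN·m.
(1) 1.4(213.5) + 0.5(67.5) + 0.5(35.3) = 298.90 + 33.75 + 17.65 = 350.30
(2) 1.2(213.5) + 1.0(87.8) + 0.7(67.5) = 256.20 + 87.80 + 47.25 = 391.25
(3) 1.35(213.5) + 1.5(67.5) + 0.2(260.3) = 288.23 + 101.25 + 52.06 = 441.54
(4) 1.4(213.5) = 298.90
The controlling combination is 3, giving 441.54 kN·m.

441.54 kN·m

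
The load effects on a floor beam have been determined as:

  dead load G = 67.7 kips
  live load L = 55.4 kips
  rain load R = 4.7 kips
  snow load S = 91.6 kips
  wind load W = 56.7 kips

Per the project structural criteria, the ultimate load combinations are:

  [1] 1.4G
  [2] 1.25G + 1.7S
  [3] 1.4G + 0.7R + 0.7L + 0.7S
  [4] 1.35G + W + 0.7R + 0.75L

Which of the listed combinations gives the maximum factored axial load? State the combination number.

[1] 1.4(67.7) = 94.78
[2] 1.25(67.7) + 1.7(91.6) = 240.35
[3] 1.4(67.7) + 0.7(4.7) + 0.7(55.4) + 0.7(91.6) = 200.97
[4] 1.35(67.7) + 1.0(56.7) + 0.7(4.7) + 0.75(55.4) = 192.94
The largest value is 240.35 kips from combination 2.

Combination 2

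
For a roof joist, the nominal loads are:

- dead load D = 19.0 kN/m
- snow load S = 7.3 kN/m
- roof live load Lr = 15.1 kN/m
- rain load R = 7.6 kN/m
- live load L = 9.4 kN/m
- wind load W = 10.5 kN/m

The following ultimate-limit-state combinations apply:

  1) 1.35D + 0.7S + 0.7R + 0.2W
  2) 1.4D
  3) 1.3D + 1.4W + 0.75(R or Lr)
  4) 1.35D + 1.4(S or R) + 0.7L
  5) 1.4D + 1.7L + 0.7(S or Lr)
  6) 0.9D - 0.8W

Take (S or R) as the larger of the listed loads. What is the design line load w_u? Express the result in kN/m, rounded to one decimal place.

(R or Lr) → Lr = 15.1 kN/m; (S or R) → R = 7.6 kN/m; (S or Lr) → Lr = 15.1 kN/m.
1) 1.35(19.0) + 0.7(7.3) + 0.7(7.6) + 0.2(10.5) = 25.7 + 5.1 + 5.3 + 2.1 = 38.2
2) 1.4(19.0) = 26.6
3) 1.3(19.0) + 1.4(10.5) + 0.75(15.1) = 24.7 + 14.7 + 11.3 = 50.7
4) 1.35(19.0) + 1.4(7.6) + 0.7(9.4) = 25.7 + 10.6 + 6.6 = 42.9
5) 1.4(19.0) + 1.7(9.4) + 0.7(15.1) = 26.6 + 16.0 + 10.6 = 53.2
6) 0.9(19.0) - 0.8(10.5) = 17.1 - 8.4 = 8.7
Combination 5 governs: w_u = 53.2 kN/m.

53.2 kN/m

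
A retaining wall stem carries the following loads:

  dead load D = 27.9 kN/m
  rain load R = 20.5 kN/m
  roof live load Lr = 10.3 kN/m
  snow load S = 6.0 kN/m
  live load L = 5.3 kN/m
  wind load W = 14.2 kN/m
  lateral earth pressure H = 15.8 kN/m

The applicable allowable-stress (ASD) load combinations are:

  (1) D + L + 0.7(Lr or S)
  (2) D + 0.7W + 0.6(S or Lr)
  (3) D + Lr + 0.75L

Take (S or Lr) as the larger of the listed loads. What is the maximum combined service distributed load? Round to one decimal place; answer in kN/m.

44.0 kN/m

(Lr or S) → Lr = 10.3 kN/m; (S or Lr) → Lr = 10.3 kN/m.
(1) 1.0(27.9) + 1.0(5.3) + 0.7(10.3) = 27.9 + 5.3 + 7.2 = 40.4
(2) 1.0(27.9) + 0.7(14.2) + 0.6(10.3) = 27.9 + 9.9 + 6.2 = 44.0
(3) 1.0(27.9) + 1.0(10.3) + 0.75(5.3) = 27.9 + 10.3 + 4.0 = 42.2
The controlling combination is 2, giving 44.0 kN/m.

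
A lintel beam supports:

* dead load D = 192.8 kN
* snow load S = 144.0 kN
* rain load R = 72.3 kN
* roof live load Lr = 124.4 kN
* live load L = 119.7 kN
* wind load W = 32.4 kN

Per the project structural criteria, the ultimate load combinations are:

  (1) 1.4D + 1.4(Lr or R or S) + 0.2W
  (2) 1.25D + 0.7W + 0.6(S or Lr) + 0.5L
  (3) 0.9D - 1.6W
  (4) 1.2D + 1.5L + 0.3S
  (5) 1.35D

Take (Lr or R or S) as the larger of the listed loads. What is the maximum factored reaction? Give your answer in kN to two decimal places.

(Lr or R or S) → S = 144.0 kN; (S or Lr) → S = 144.0 kN.
(1) 1.4(192.8) + 1.4(144.0) + 0.2(32.4) = 269.92 + 201.60 + 6.48 = 478.00
(2) 1.25(192.8) + 0.7(32.4) + 0.6(144.0) + 0.5(119.7) = 241.00 + 22.68 + 86.40 + 59.85 = 409.93
(3) 0.9(192.8) - 1.6(32.4) = 173.52 - 51.84 = 121.68
(4) 1.2(192.8) + 1.5(119.7) + 0.3(144.0) = 231.36 + 179.55 + 43.20 = 454.11
(5) 1.35(192.8) = 260.28
Maximum is from combination 1.

478.00 kN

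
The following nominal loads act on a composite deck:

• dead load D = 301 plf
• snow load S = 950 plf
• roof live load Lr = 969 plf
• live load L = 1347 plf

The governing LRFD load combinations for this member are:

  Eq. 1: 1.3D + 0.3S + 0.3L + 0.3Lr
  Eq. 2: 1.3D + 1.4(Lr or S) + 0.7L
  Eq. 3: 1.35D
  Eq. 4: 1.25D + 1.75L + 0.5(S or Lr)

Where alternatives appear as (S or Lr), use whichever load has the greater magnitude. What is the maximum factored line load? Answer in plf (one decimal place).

3218.0 plf

(Lr or S) → Lr = 969 plf; (S or Lr) → Lr = 969 plf.
Eq. 1: 1.3(301) + 0.3(950) + 0.3(1347) + 0.3(969) = 391.3 + 285.0 + 404.1 + 290.7 = 1371.1
Eq. 2: 1.3(301) + 1.4(969) + 0.7(1347) = 391.3 + 1356.6 + 942.9 = 2690.8
Eq. 3: 1.35(301) = 406.4
Eq. 4: 1.25(301) + 1.75(1347) + 0.5(969) = 3218.0
Combination 4 governs: w_u = 3218.0 plf.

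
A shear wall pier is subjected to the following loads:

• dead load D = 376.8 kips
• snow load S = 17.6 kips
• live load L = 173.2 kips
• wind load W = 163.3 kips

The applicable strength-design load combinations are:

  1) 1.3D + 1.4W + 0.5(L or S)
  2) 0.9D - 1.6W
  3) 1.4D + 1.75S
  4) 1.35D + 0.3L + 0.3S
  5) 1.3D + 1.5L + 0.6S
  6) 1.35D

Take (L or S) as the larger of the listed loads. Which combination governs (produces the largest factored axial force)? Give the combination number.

Combination 1

(L or S) → L = 173.2 kips.
1) 1.3(376.8) + 1.4(163.3) + 0.5(173.2) = 489.84 + 228.62 + 86.60 = 805.06
2) 0.9(376.8) - 1.6(163.3) = 339.12 - 261.28 = 77.84
3) 1.4(376.8) + 1.75(17.6) = 527.52 + 30.80 = 558.32
4) 1.35(376.8) + 0.3(173.2) + 0.3(17.6) = 508.68 + 51.96 + 5.28 = 565.92
5) 1.3(376.8) + 1.5(173.2) + 0.6(17.6) = 489.84 + 259.80 + 10.56 = 760.20
6) 1.35(376.8) = 508.68
The largest value is 805.06 kips from combination 1.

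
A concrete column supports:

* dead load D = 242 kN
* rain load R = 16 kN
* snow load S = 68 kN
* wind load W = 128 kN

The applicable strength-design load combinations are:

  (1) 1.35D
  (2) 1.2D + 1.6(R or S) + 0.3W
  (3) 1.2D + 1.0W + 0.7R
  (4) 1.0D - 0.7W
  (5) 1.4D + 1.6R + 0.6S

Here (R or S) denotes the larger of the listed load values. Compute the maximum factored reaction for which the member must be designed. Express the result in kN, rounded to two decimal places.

437.60 kN

(R or S) → S = 68 kN.
(1) 1.35(242) = 326.70
(2) 1.2(242) + 1.6(68) + 0.3(128) = 290.40 + 108.80 + 38.40 = 437.60
(3) 1.2(242) + 1.0(128) + 0.7(16) = 290.40 + 128.00 + 11.20 = 429.60
(4) 1.0(242) - 0.7(128) = 242.00 - 89.60 = 152.40
(5) 1.4(242) + 1.6(16) + 0.6(68) = 338.80 + 25.60 + 40.80 = 405.20
Maximum is from combination 2.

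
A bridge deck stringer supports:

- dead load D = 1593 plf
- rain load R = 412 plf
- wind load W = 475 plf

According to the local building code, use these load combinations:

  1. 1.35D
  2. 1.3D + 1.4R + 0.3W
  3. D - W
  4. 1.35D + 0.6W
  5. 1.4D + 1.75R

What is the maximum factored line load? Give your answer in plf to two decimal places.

1. 1.35(1593) = 2150.55
2. 1.3(1593) + 1.4(412) + 0.3(475) = 2790.20
3. 1.0(1593) - 1.0(475) = 1118.00
4. 1.35(1593) + 0.6(475) = 2435.55
5. 1.4(1593) + 1.75(412) = 2951.20
Combination 5 governs: w_u = 2951.20 plf.

2951.20 plf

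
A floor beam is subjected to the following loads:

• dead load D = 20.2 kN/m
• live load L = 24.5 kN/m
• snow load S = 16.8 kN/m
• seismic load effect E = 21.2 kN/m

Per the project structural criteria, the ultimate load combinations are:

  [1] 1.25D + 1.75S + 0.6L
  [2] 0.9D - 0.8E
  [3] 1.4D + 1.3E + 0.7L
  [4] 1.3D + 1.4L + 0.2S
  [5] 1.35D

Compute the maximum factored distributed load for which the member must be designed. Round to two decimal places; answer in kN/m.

72.99 kN/m

[1] 1.25(20.2) + 1.75(16.8) + 0.6(24.5) = 25.25 + 29.40 + 14.70 = 69.35
[2] 0.9(20.2) - 0.8(21.2) = 18.18 - 16.96 = 1.22
[3] 1.4(20.2) + 1.3(21.2) + 0.7(24.5) = 28.28 + 27.56 + 17.15 = 72.99
[4] 1.3(20.2) + 1.4(24.5) + 0.2(16.8) = 26.26 + 34.30 + 3.36 = 63.92
[5] 1.35(20.2) = 27.27
The controlling combination is 3, giving 72.99 kN/m.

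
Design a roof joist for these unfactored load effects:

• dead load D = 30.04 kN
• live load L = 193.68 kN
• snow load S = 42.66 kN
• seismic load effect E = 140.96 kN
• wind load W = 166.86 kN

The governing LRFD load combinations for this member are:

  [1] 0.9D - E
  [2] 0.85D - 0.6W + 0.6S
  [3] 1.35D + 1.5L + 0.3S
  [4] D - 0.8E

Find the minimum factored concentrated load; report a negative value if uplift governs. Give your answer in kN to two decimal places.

-113.92 kN

[1] 0.9(30.04) - 1.0(140.96) = 27.04 - 140.96 = -113.92
[2] 0.85(30.04) - 0.6(166.86) + 0.6(42.66) = 25.53 - 100.12 + 25.60 = -48.99
[3] 1.35(30.04) + 1.5(193.68) + 0.3(42.66) = 40.55 + 290.52 + 12.80 = 343.87
[4] 1.0(30.04) - 0.8(140.96) = 30.04 - 112.77 = -82.73
Combination 1 gives the minimum: -113.92 kN.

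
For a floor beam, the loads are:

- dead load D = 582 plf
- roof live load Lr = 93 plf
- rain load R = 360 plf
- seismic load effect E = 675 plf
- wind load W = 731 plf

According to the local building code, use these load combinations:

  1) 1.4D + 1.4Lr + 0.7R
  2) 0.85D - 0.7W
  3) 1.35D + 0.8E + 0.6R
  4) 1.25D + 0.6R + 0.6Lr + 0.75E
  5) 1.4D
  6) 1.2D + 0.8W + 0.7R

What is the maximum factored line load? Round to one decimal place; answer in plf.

1) 1.4(582) + 1.4(93) + 0.7(360) = 1197.0
2) 0.85(582) - 0.7(731) = -17.0
3) 1.35(582) + 0.8(675) + 0.6(360) = 1541.7
4) 1.25(582) + 0.6(360) + 0.6(93) + 0.75(675) = 1505.6
5) 1.4(582) = 814.8
6) 1.2(582) + 0.8(731) + 0.7(360) = 1535.2
Combination 3 governs: w_u = 1541.7 plf.

1541.7 plf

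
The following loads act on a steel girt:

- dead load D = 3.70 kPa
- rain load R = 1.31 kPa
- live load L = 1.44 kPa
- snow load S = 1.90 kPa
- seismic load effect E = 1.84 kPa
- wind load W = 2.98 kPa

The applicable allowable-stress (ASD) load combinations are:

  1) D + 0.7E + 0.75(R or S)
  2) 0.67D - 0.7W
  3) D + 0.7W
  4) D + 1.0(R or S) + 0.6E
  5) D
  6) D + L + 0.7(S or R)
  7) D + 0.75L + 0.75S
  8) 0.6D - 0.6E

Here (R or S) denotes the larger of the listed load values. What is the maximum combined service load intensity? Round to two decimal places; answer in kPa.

(R or S) → S = 1.90 kPa; (S or R) → S = 1.90 kPa.
1) 1.0(3.70) + 0.7(1.84) + 0.75(1.90) = 6.41
2) 0.67(3.70) - 0.7(2.98) = 2.48 - 2.09 = 0.39
3) 1.0(3.70) + 0.7(2.98) = 3.70 + 2.09 = 5.79
4) 1.0(3.70) + 1.0(1.90) + 0.6(1.84) = 3.70 + 1.90 + 1.10 = 6.70
5) 1.0(3.70) = 3.70
6) 1.0(3.70) + 1.0(1.44) + 0.7(1.90) = 3.70 + 1.44 + 1.33 = 6.47
7) 1.0(3.70) + 0.75(1.44) + 0.75(1.90) = 3.70 + 1.08 + 1.43 = 6.21
8) 0.6(3.70) - 0.6(1.84) = 2.22 - 1.10 = 1.12
The controlling combination is 4, giving 6.70 kPa.

6.70 kPa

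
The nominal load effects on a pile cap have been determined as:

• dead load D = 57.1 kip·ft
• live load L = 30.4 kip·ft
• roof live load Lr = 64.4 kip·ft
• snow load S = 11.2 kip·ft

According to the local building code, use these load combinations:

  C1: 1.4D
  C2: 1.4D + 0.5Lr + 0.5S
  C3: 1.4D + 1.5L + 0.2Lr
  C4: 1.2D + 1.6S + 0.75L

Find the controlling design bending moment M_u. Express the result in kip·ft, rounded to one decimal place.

138.4 kip·ft

C1: 1.4(57.1) = 79.9
C2: 1.4(57.1) + 0.5(64.4) + 0.5(11.2) = 79.9 + 32.2 + 5.6 = 117.7
C3: 1.4(57.1) + 1.5(30.4) + 0.2(64.4) = 79.9 + 45.6 + 12.9 = 138.4
C4: 1.2(57.1) + 1.6(11.2) + 0.75(30.4) = 68.5 + 17.9 + 22.8 = 109.2
Combination 3 governs: M_u = 138.4 kip·ft.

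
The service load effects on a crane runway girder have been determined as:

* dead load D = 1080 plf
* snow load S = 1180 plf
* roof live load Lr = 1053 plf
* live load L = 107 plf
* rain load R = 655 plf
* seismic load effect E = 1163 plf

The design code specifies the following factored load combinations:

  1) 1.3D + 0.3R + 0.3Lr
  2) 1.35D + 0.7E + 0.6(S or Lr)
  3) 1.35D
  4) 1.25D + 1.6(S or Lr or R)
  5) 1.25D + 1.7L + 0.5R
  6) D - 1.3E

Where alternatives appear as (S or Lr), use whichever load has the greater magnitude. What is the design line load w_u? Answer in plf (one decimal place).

3238.0 plf

(S or Lr) → S = 1180 plf; (S or Lr or R) → S = 1180 plf.
1) 1.3(1080) + 0.3(655) + 0.3(1053) = 1404.0 + 196.5 + 315.9 = 1916.4
2) 1.35(1080) + 0.7(1163) + 0.6(1180) = 1458.0 + 814.1 + 708.0 = 2980.1
3) 1.35(1080) = 1458.0
4) 1.25(1080) + 1.6(1180) = 1350.0 + 1888.0 = 3238.0
5) 1.25(1080) + 1.7(107) + 0.5(655) = 1350.0 + 181.9 + 327.5 = 1859.4
6) 1.0(1080) - 1.3(1163) = 1080.0 - 1511.9 = -431.9
Combination 4 governs: w_u = 3238.0 plf.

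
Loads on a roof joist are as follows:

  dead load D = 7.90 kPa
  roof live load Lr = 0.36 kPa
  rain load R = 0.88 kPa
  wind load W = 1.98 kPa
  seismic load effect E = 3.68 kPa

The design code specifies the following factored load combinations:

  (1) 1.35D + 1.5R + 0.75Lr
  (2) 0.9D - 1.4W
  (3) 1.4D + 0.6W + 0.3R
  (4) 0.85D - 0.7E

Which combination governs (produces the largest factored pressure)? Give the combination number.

(1) 1.35(7.90) + 1.5(0.88) + 0.75(0.36) = 10.67 + 1.32 + 0.27 = 12.26
(2) 0.9(7.90) - 1.4(1.98) = 7.11 - 2.77 = 4.34
(3) 1.4(7.90) + 0.6(1.98) + 0.3(0.88) = 11.06 + 1.19 + 0.26 = 12.51
(4) 0.85(7.90) - 0.7(3.68) = 6.72 - 2.58 = 4.14
The largest value is 12.51 kPa from combination 3.

Combination 3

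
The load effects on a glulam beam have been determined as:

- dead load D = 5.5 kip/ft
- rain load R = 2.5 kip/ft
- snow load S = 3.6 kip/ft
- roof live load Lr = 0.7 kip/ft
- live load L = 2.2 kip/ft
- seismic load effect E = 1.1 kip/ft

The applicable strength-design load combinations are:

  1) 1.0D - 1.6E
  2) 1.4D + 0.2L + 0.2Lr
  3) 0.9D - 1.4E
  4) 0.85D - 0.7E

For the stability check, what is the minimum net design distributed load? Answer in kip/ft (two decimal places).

3.41 kip/ft

1) 1.0(5.5) - 1.6(1.1) = 3.74
2) 1.4(5.5) + 0.2(2.2) + 0.2(0.7) = 8.28
3) 0.9(5.5) - 1.4(1.1) = 3.41
4) 0.85(5.5) - 0.7(1.1) = 3.91
Combination 3 gives the minimum: 3.41 kip/ft.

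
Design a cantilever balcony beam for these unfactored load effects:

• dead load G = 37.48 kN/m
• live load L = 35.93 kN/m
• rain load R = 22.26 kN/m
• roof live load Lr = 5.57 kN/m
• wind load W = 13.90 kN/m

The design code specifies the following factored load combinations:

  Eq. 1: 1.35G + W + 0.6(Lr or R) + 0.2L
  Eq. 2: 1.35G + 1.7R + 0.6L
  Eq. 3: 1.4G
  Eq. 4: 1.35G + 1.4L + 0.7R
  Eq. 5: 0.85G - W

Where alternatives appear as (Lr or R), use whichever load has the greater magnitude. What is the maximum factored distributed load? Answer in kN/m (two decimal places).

116.48 kN/m

(Lr or R) → R = 22.26 kN/m.
Eq. 1: 1.35(37.48) + 1.0(13.90) + 0.6(22.26) + 0.2(35.93) = 85.04
Eq. 2: 1.35(37.48) + 1.7(22.26) + 0.6(35.93) = 50.60 + 37.84 + 21.56 = 110.00
Eq. 3: 1.4(37.48) = 52.47
Eq. 4: 1.35(37.48) + 1.4(35.93) + 0.7(22.26) = 50.60 + 50.30 + 15.58 = 116.48
Eq. 5: 0.85(37.48) - 1.0(13.90) = 31.86 - 13.90 = 17.96
Combination 4 governs: w_u = 116.48 kN/m.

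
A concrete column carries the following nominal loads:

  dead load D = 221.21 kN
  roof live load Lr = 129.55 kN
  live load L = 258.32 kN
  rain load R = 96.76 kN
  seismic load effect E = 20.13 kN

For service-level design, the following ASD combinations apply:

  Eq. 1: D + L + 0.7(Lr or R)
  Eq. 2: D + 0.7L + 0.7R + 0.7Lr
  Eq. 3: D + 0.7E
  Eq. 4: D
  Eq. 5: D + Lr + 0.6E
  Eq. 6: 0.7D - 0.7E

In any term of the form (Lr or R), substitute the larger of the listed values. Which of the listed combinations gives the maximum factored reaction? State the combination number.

(Lr or R) → Lr = 129.55 kN.
Eq. 1: 1.0(221.21) + 1.0(258.32) + 0.7(129.55) = 221.21 + 258.32 + 90.69 = 570.22
Eq. 2: 1.0(221.21) + 0.7(258.32) + 0.7(96.76) + 0.7(129.55) = 221.21 + 180.82 + 67.73 + 90.69 = 560.45
Eq. 3: 1.0(221.21) + 0.7(20.13) = 221.21 + 14.09 = 235.30
Eq. 4: 1.0(221.21) = 221.21
Eq. 5: 1.0(221.21) + 1.0(129.55) + 0.6(20.13) = 221.21 + 129.55 + 12.08 = 362.84
Eq. 6: 0.7(221.21) - 0.7(20.13) = 154.85 - 14.09 = 140.76
The largest value is 570.22 kN from combination 1.

Combination 1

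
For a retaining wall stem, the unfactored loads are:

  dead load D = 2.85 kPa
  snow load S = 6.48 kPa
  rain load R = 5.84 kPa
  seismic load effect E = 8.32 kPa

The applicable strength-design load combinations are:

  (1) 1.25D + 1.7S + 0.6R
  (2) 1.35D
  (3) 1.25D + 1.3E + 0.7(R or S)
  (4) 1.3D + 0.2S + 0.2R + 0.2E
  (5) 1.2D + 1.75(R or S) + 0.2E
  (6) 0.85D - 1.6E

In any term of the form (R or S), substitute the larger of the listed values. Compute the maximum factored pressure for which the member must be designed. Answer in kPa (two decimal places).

18.91 kPa

(R or S) → S = 6.48 kPa.
(1) 1.25(2.85) + 1.7(6.48) + 0.6(5.84) = 3.56 + 11.02 + 3.50 = 18.08
(2) 1.35(2.85) = 3.85
(3) 1.25(2.85) + 1.3(8.32) + 0.7(6.48) = 18.91
(4) 1.3(2.85) + 0.2(6.48) + 0.2(5.84) + 0.2(8.32) = 7.83
(5) 1.2(2.85) + 1.75(6.48) + 0.2(8.32) = 3.42 + 11.34 + 1.66 = 16.42
(6) 0.85(2.85) - 1.6(8.32) = 2.42 - 13.31 = -10.89
Combination 3 governs: p_u = 18.91 kPa.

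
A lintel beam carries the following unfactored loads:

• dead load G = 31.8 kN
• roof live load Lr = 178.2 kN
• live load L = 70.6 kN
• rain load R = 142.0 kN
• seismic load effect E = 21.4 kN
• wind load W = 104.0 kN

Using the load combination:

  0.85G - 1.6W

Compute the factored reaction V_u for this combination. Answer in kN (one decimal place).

-139.4 kN

0.85(31.8) - 1.6(104.0) = 27.0 - 166.4 = -139.4
V_u = -139.4 kN.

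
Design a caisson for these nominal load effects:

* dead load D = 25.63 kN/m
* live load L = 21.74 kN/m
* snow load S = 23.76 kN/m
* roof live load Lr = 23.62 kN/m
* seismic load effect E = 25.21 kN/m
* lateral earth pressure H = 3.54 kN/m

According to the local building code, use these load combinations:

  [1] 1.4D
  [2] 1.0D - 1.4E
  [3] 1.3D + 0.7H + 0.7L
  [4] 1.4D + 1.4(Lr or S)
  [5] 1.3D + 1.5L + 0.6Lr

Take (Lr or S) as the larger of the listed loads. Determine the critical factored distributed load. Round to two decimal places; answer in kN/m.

(Lr or S) → S = 23.76 kN/m.
[1] 1.4(25.63) = 35.88
[2] 1.0(25.63) - 1.4(25.21) = 25.63 - 35.29 = -9.66
[3] 1.3(25.63) + 0.7(3.54) + 0.7(21.74) = 33.32 + 2.48 + 15.22 = 51.02
[4] 1.4(25.63) + 1.4(23.76) = 69.15
[5] 1.3(25.63) + 1.5(21.74) + 0.6(23.62) = 33.32 + 32.61 + 14.17 = 80.10
Combination 5 governs: w_u = 80.10 kN/m.

80.10 kN/m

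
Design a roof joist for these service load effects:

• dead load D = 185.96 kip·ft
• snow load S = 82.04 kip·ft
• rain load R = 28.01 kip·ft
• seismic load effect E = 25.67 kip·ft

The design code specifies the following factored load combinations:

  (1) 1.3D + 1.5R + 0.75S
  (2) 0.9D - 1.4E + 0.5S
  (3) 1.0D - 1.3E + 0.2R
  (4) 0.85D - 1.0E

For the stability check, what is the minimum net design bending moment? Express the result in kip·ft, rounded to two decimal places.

132.40 kip·ft

(1) 1.3(185.96) + 1.5(28.01) + 0.75(82.04) = 345.29
(2) 0.9(185.96) - 1.4(25.67) + 0.5(82.04) = 172.45
(3) 1.0(185.96) - 1.3(25.67) + 0.2(28.01) = 185.96 - 33.37 + 5.60 = 158.19
(4) 0.85(185.96) - 1.0(25.67) = 158.07 - 25.67 = 132.40
Combination 4 gives the minimum: 132.40 kip·ft.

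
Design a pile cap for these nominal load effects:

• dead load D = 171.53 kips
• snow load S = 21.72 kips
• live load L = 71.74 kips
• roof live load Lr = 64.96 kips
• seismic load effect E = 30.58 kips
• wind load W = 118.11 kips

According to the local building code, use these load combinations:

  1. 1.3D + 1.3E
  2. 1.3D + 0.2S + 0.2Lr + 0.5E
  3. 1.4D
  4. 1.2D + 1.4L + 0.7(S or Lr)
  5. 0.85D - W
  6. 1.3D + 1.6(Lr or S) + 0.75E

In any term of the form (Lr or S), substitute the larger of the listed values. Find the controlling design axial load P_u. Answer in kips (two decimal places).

351.74 kips

(S or Lr) → Lr = 64.96 kips; (Lr or S) → Lr = 64.96 kips.
1. 1.3(171.53) + 1.3(30.58) = 222.99 + 39.75 = 262.74
2. 1.3(171.53) + 0.2(21.72) + 0.2(64.96) + 0.5(30.58) = 255.62
3. 1.4(171.53) = 240.14
4. 1.2(171.53) + 1.4(71.74) + 0.7(64.96) = 351.74
5. 0.85(171.53) - 1.0(118.11) = 145.80 - 118.11 = 27.69
6. 1.3(171.53) + 1.6(64.96) + 0.75(30.58) = 349.86
The controlling combination is 4, giving 351.74 kips.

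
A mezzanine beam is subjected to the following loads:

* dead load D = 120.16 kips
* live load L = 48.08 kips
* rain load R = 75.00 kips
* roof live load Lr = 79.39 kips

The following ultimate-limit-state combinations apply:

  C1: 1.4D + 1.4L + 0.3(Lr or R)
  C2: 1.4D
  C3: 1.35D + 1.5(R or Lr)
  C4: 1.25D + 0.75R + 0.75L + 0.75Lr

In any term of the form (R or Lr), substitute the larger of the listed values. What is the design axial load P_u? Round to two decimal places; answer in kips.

302.05 kips

(Lr or R) → Lr = 79.39 kips; (R or Lr) → Lr = 79.39 kips.
C1: 1.4(120.16) + 1.4(48.08) + 0.3(79.39) = 168.22 + 67.31 + 23.82 = 259.35
C2: 1.4(120.16) = 168.22
C3: 1.35(120.16) + 1.5(79.39) = 281.30
C4: 1.25(120.16) + 0.75(75.00) + 0.75(48.08) + 0.75(79.39) = 150.20 + 56.25 + 36.06 + 59.54 = 302.05
The controlling combination is 4, giving 302.05 kips.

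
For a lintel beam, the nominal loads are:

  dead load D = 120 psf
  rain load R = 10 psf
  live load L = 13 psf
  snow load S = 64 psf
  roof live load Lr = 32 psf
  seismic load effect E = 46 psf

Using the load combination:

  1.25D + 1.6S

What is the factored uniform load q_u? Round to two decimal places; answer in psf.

1.25(120) + 1.6(64) = 150.00 + 102.40 = 252.40
q_u = 252.40 psf.

252.40 psf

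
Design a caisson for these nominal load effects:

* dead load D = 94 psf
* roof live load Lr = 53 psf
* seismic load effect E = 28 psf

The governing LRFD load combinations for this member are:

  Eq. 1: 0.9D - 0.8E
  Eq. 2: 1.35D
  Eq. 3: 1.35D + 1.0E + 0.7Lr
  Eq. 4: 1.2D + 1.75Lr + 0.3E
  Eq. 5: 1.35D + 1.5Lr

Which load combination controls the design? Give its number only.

Combination 4

Eq. 1: 0.9(94) - 0.8(28) = 84.60 - 22.40 = 62.20
Eq. 2: 1.35(94) = 126.90
Eq. 3: 1.35(94) + 1.0(28) + 0.7(53) = 126.90 + 28.00 + 37.10 = 192.00
Eq. 4: 1.2(94) + 1.75(53) + 0.3(28) = 112.80 + 92.75 + 8.40 = 213.95
Eq. 5: 1.35(94) + 1.5(53) = 126.90 + 79.50 = 206.40
The largest value is 213.95 psf from combination 4.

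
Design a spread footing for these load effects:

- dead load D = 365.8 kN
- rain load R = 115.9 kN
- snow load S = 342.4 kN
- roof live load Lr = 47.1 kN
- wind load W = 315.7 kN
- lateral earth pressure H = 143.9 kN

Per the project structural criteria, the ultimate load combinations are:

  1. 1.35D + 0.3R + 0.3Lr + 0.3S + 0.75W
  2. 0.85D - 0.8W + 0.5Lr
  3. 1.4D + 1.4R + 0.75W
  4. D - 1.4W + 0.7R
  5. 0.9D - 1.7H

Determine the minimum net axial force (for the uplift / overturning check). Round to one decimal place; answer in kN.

1. 1.35(365.8) + 0.3(115.9) + 0.3(47.1) + 0.3(342.4) + 0.75(315.7) = 882.2
2. 0.85(365.8) - 0.8(315.7) + 0.5(47.1) = 81.9
3. 1.4(365.8) + 1.4(115.9) + 0.75(315.7) = 911.2
4. 1.0(365.8) - 1.4(315.7) + 0.7(115.9) = 5.0
5. 0.9(365.8) - 1.7(143.9) = 84.6
Combination 4 gives the minimum: 5.0 kN.

5.0 kN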